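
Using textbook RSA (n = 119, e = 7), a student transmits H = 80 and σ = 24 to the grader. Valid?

σ^2 ≡ 24^2 = 576 ≡ 100
σ^4 ≡ 100^2 = 10000 ≡ 4
7 = 4 + 2 + 1, so σ^7 ≡ 4·100·24 ≡ 80 (mod 119)
Since 80 equals the digest 80, verification succeeds.

yes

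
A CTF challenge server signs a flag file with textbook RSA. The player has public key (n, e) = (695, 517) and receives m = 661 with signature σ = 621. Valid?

no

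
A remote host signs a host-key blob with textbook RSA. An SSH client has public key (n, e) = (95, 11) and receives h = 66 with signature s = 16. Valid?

yes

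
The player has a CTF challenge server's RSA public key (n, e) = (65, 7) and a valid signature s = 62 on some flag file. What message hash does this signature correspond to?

23

s^2 ≡ 62^2 = 3844 ≡ 9
s^4 ≡ 9^2 = 81 ≡ 16
7 = 4 + 2 + 1, so s^7 ≡ 16·9·62 ≡ 23 (mod 65)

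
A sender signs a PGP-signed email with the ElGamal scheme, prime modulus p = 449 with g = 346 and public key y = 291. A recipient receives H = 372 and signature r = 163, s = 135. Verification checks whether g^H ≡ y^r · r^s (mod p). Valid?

yes

Left side g^H mod p:
346^2 = 119716 ≡ 282
346^4 ≡ 282^2 = 79524 ≡ 51
346^8 ≡ 51^2 = 2601 ≡ 356
346^16 ≡ 356^2 = 126736 ≡ 118
346^32 ≡ 118^2 = 13924 ≡ 5
346^64 ≡ 5^2 = 25
346^128 ≡ 25^2 = 625 ≡ 176
346^256 ≡ 176^2 = 30976 ≡ 444
372 = 256 + 64 + 32 + 16 + 4, so 346^372 ≡ 444·25·5·118·51 ≡ 23 (mod 449)
Right side y^r · r^s mod p:
291^2 = 84681 ≡ 269
291^4 ≡ 269^2 = 72361 ≡ 72
291^8 ≡ 72^2 = 5184 ≡ 245
291^16 ≡ 245^2 = 60025 ≡ 308
291^32 ≡ 308^2 = 94864 ≡ 125
291^64 ≡ 125^2 = 15625 ≡ 359
291^128 ≡ 359^2 = 128881 ≡ 18
163 = 128 + 32 + 2 + 1, so 291^163 ≡ 18·125·269·291 ≡ 316 (mod 449)
163^2 = 26569 ≡ 78
163^4 ≡ 78^2 = 6084 ≡ 247
163^8 ≡ 247^2 = 61009 ≡ 394
163^16 ≡ 394^2 = 155236 ≡ 331
163^32 ≡ 331^2 = 109561 ≡ 5
163^64 ≡ 5^2 = 25
163^128 ≡ 25^2 = 625 ≡ 176
135 = 128 + 4 + 2 + 1, so 163^135 ≡ 176·247·78·163 ≡ 172 (mod 449)
316·172 = 54352 ≡ 23 (mod 449)
23 ≡ 23 (mod 449), so the signature is genuine.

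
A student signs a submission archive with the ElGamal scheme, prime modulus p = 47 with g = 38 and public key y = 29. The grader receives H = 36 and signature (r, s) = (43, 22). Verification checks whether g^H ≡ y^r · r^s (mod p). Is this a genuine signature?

Left side g^H mod p:
38^2 = 1444 ≡ 34
38^4 ≡ 34^2 = 1156 ≡ 28
38^8 ≡ 28^2 = 784 ≡ 32
38^16 ≡ 32^2 = 1024 ≡ 37
38^32 ≡ 37^2 = 1369 ≡ 6
36 = 32 + 4, so 38^36 ≡ 6·28 ≡ 27 (mod 47)
Right side y^r · r^s mod p:
29^2 = 841 ≡ 42
29^4 ≡ 42^2 = 1764 ≡ 25
29^8 ≡ 25^2 = 625 ≡ 14
29^16 ≡ 14^2 = 196 ≡ 8
29^32 ≡ 8^2 = 64 ≡ 17
43 = 32 + 8 + 2 + 1, so 29^43 ≡ 17·14·42·29 ≡ 35 (mod 47)
43^2 = 1849 ≡ 16
43^4 ≡ 16^2 = 256 ≡ 21
43^8 ≡ 21^2 = 441 ≡ 18
43^16 ≡ 18^2 = 324 ≡ 42
22 = 16 + 4 + 2, so 43^22 ≡ 42·21·16 ≡ 12 (mod 47)
35·12 = 420 ≡ 44 (mod 47)
27 ≠ 44, so verification fails.

forged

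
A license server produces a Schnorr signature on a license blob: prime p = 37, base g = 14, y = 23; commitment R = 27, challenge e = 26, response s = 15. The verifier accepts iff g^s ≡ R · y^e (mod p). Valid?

no

g^s mod p:
Squares mod 37: 14^1≡14, 14^2≡11, 14^4≡10, 14^8≡26
15 = 8 + 4 + 2 + 1, so 14^15 ≡ 26·10·11·14 ≡ 6 (mod 37)
R · y^e mod p:
Squares mod 37: 23^1≡23, 23^2≡11, 23^4≡10, 23^8≡26, 23^16≡10
26 = 16 + 8 + 2, so 23^26 ≡ 10·26·11 ≡ 11 (mod 37)
27·11 = 297 ≡ 1 (mod 37)
6 ≠ 1; the check fails.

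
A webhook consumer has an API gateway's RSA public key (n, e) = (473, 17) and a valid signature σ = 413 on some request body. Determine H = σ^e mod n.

Squares mod 473: σ^1≡413, σ^2≡289, σ^4≡273, σ^8≡268, σ^16≡401
17 = 16 + 1, so σ^17 ≡ 401·413 ≡ 63 (mod 473)

63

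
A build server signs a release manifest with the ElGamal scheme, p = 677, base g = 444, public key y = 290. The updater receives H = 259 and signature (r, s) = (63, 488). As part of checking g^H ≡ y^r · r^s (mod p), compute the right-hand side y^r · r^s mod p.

290^2 = 84100 ≡ 152
290^4 ≡ 152^2 = 23104 ≡ 86
290^8 ≡ 86^2 = 7396 ≡ 626
290^16 ≡ 626^2 = 391876 ≡ 570
290^32 ≡ 570^2 = 324900 ≡ 617
63 = 32 + 16 + 8 + 4 + 2 + 1, so 290^63 ≡ 617·570·626·86·152·290 ≡ 526 (mod 677)
63^2 = 3969 ≡ 584
63^4 ≡ 584^2 = 341056 ≡ 525
63^8 ≡ 525^2 = 275625 ≡ 86
63^16 ≡ 86^2 = 7396 ≡ 626
63^32 ≡ 626^2 = 391876 ≡ 570
63^64 ≡ 570^2 = 324900 ≡ 617
63^128 ≡ 617^2 = 380689 ≡ 215
63^256 ≡ 215^2 = 46225 ≡ 189
488 = 256 + 128 + 64 + 32 + 8, so 63^488 ≡ 189·215·617·570·86 ≡ 59 (mod 677)
y^r · r^s ≡ 526·59 = 31034 ≡ 569 (mod 677)

569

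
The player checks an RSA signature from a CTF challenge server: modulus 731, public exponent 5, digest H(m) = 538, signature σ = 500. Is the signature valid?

valid

σ^2 ≡ 500^2 = 250000 ≡ 729
σ^4 ≡ 729^2 = 531441 ≡ 4
5 = 4 + 1, so σ^5 ≡ 4·500 ≡ 538 (mod 731)
538 = H(m), so the signature checks out.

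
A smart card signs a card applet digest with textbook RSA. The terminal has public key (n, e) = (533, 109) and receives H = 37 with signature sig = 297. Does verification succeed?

passes

Squares mod 533: sig^1≡297, sig^2≡264, sig^4≡406, sig^8≡139, sig^16≡133, sig^32≡100, sig^64≡406
109 = 64 + 32 + 8 + 4 + 1, so sig^109 ≡ 406·100·139·406·297 ≡ 37 (mod 533)
sig^109 mod 533 = 37 matches H.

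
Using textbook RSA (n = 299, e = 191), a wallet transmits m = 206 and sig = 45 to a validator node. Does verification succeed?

sig^191 mod 299 = 206
206 = m, so the signature checks out.

passes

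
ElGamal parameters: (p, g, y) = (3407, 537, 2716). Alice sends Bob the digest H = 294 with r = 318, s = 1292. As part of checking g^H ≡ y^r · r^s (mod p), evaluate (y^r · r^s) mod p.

2583

2716^2 = 7376656 ≡ 501
2716^4 ≡ 501^2 = 251001 ≡ 2290
2716^8 ≡ 2290^2 = 5244100 ≡ 727
2716^16 ≡ 727^2 = 528529 ≡ 444
2716^32 ≡ 444^2 = 197136 ≡ 2937
2716^64 ≡ 2937^2 = 8625969 ≡ 2852
2716^128 ≡ 2852^2 = 8133904 ≡ 1395
2716^256 ≡ 1395^2 = 1946025 ≡ 628
318 = 256 + 32 + 16 + 8 + 4 + 2, so 2716^318 ≡ 628·2937·444·727·2290·501 ≡ 814 (mod 3407)
318^2 = 101124 ≡ 2321
318^4 ≡ 2321^2 = 5387041 ≡ 574
318^8 ≡ 574^2 = 329476 ≡ 2404
318^16 ≡ 2404^2 = 5779216 ≡ 944
318^32 ≡ 944^2 = 891136 ≡ 1909
318^64 ≡ 1909^2 = 3644281 ≡ 2198
318^128 ≡ 2198^2 = 4831204 ≡ 78
318^256 ≡ 78^2 = 6084 ≡ 2677
318^512 ≡ 2677^2 = 7166329 ≡ 1408
318^1024 ≡ 1408^2 = 1982464 ≡ 2997
1292 = 1024 + 256 + 8 + 4, so 318^1292 ≡ 2997·2677·2404·574 ≡ 2594 (mod 3407)
y^r · r^s ≡ 814·2594 = 2111516 ≡ 2583 (mod 3407)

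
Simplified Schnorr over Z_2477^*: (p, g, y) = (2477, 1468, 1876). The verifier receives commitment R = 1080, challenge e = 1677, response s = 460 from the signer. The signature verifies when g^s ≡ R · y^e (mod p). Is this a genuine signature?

forged

g^s mod p:
Squares mod 2477: 1468^1≡1468, 1468^2≡34, 1468^4≡1156, 1468^8≡1233, 1468^16≡1888, 1468^32≡141, 1468^64≡65, 1468^128≡1748, 1468^256≡1363
460 = 256 + 128 + 64 + 8 + 4, so 1468^460 ≡ 1363·1748·65·1233·1156 ≡ 85 (mod 2477)
R · y^e mod p:
Squares mod 2477: 1876^1≡1876, 1876^2≡2036, 1876^4≡1275, 1876^8≡713, 1876^16≡584, 1876^32≡1707, 1876^64≡897, 1876^128≡2061, 1876^256≡2143, 1876^512≡91, 1876^1024≡850
1677 = 1024 + 512 + 128 + 8 + 4 + 1, so 1876^1677 ≡ 850·91·2061·713·1275·1876 ≡ 1234 (mod 2477)
1080·1234 = 1332720 ≡ 94 (mod 2477)
85 ≠ 94; the check fails.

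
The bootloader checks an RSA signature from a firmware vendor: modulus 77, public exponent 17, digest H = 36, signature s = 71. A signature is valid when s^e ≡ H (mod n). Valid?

yes

s^2 ≡ 71^2 = 5041 ≡ 36
s^4 ≡ 36^2 = 1296 ≡ 64
s^8 ≡ 64^2 = 4096 ≡ 15
s^16 ≡ 15^2 = 225 ≡ 71
17 = 16 + 1, so s^17 ≡ 71·71 ≡ 36 (mod 77)
s^17 mod 77 = 36 matches H.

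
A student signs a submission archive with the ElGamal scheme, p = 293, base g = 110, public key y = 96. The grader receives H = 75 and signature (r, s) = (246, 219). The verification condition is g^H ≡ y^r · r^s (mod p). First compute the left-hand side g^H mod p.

Squares mod 293: 110^1≡110, 110^2≡87, 110^4≡244, 110^8≡57, 110^16≡26, 110^32≡90, 110^64≡189
75 = 64 + 8 + 2 + 1, so 110^75 ≡ 189·57·87·110 ≡ 286 (mod 293)

286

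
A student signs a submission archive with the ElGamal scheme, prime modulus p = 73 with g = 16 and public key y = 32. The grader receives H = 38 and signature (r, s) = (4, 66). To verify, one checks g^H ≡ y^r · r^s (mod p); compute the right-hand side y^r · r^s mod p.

Squares mod 73: 32^1≡32, 32^2≡2, 32^4≡4
32^4 ≡ 4 (mod 73)
Squares mod 73: 4^1≡4, 4^2≡16, 4^4≡37, 4^8≡55, 4^16≡32, 4^32≡2, 4^64≡4
66 = 64 + 2, so 4^66 ≡ 4·16 ≡ 64 (mod 73)
y^r · r^s ≡ 4·64 = 256 ≡ 37 (mod 73)

37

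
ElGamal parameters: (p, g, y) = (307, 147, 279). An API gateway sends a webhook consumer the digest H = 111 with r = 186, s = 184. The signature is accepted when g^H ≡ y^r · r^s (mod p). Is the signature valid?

invalid

Left side g^H mod p:
147^2 = 21609 ≡ 119
147^4 ≡ 119^2 = 14161 ≡ 39
147^8 ≡ 39^2 = 1521 ≡ 293
147^16 ≡ 293^2 = 85849 ≡ 196
147^32 ≡ 196^2 = 38416 ≡ 41
147^64 ≡ 41^2 = 1681 ≡ 146
111 = 64 + 32 + 8 + 4 + 2 + 1, so 147^111 ≡ 146·41·293·39·119·147 ≡ 204 (mod 307)
Right side y^r · r^s mod p:
279^2 = 77841 ≡ 170
279^4 ≡ 170^2 = 28900 ≡ 42
279^8 ≡ 42^2 = 1764 ≡ 229
279^16 ≡ 229^2 = 52441 ≡ 251
279^32 ≡ 251^2 = 63001 ≡ 66
279^64 ≡ 66^2 = 4356 ≡ 58
279^128 ≡ 58^2 = 3364 ≡ 294
186 = 128 + 32 + 16 + 8 + 2, so 279^186 ≡ 294·66·251·229·170 ≡ 6 (mod 307)
186^2 = 34596 ≡ 212
186^4 ≡ 212^2 = 44944 ≡ 122
186^8 ≡ 122^2 = 14884 ≡ 148
186^16 ≡ 148^2 = 21904 ≡ 107
186^32 ≡ 107^2 = 11449 ≡ 90
186^64 ≡ 90^2 = 8100 ≡ 118
186^128 ≡ 118^2 = 13924 ≡ 109
184 = 128 + 32 + 16 + 8, so 186^184 ≡ 109·90·107·148 ≡ 257 (mod 307)
6·257 = 1542 ≡ 7 (mod 307)
204 ≠ 7, so verification fails.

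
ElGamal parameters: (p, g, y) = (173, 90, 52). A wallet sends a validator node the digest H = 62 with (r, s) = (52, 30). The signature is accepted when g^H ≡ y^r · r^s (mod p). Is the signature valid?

invalid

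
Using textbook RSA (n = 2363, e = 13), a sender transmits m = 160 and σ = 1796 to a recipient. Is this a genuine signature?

Squares mod 2363: σ^1≡1796, σ^2≡121, σ^4≡463, σ^8≡1699
13 = 8 + 4 + 1, so σ^13 ≡ 1699·463·1796 ≡ 160 (mod 2363)
160 = m, so the signature checks out.

genuine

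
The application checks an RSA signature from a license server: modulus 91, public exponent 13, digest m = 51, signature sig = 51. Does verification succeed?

passes

sig^13 mod 91 = 51
sig^13 mod 91 = 51 matches m.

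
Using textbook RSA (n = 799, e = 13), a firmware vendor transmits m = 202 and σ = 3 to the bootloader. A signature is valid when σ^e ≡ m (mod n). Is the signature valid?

σ^13 mod 799 = 318
The recovered value 318 does not match the digest 202.

invalid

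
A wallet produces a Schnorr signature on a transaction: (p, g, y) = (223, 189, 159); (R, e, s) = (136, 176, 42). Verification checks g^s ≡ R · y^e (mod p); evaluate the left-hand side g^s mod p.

189^42 mod 223 = 66

66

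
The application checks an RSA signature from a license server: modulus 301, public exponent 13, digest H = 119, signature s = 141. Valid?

no

s^2 ≡ 141^2 = 19881 ≡ 15
s^4 ≡ 15^2 = 225
s^8 ≡ 225^2 = 50625 ≡ 57
13 = 8 + 4 + 1, so s^13 ≡ 57·225·141 ≡ 218 (mod 301)
s^13 mod 301 = 218, but H = 119.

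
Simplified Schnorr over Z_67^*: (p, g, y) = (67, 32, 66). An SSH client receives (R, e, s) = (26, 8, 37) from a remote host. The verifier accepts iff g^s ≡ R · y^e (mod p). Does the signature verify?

does not verify

g^s mod p:
Squares mod 67: 32^1≡32, 32^2≡19, 32^4≡26, 32^8≡6, 32^16≡36, 32^32≡23
37 = 32 + 4 + 1, so 32^37 ≡ 23·26·32 ≡ 41 (mod 67)
R · y^e mod p:
Squares mod 67: 66^1≡66, 66^2≡1, 66^4≡1, 66^8≡1
66^8 ≡ 1 (mod 67)
26·1 = 26 ≡ 26 (mod 67)
41 ≠ 26; the check fails.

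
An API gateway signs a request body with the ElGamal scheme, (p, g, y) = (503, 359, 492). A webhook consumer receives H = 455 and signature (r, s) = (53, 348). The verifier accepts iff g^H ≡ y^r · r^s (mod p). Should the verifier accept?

accept

Left side g^H mod p:
359^2 = 128881 ≡ 113
359^4 ≡ 113^2 = 12769 ≡ 194
359^8 ≡ 194^2 = 37636 ≡ 414
359^16 ≡ 414^2 = 171396 ≡ 376
359^32 ≡ 376^2 = 141376 ≡ 33
359^64 ≡ 33^2 = 1089 ≡ 83
359^128 ≡ 83^2 = 6889 ≡ 350
359^256 ≡ 350^2 = 122500 ≡ 271
455 = 256 + 128 + 64 + 4 + 2 + 1, so 359^455 ≡ 271·350·83·194·113·359 ≡ 287 (mod 503)
Right side y^r · r^s mod p:
492^2 = 242064 ≡ 121
492^4 ≡ 121^2 = 14641 ≡ 54
492^8 ≡ 54^2 = 2916 ≡ 401
492^16 ≡ 401^2 = 160801 ≡ 344
492^32 ≡ 344^2 = 118336 ≡ 131
53 = 32 + 16 + 4 + 1, so 492^53 ≡ 131·344·54·492 ≡ 135 (mod 503)
53^2 = 2809 ≡ 294
53^4 ≡ 294^2 = 86436 ≡ 423
53^8 ≡ 423^2 = 178929 ≡ 364
53^16 ≡ 364^2 = 132496 ≡ 207
53^32 ≡ 207^2 = 42849 ≡ 94
53^64 ≡ 94^2 = 8836 ≡ 285
53^128 ≡ 285^2 = 81225 ≡ 242
53^256 ≡ 242^2 = 58564 ≡ 216
348 = 256 + 64 + 16 + 8 + 4, so 53^348 ≡ 216·285·207·364·423 ≡ 99 (mod 503)
135·99 = 13365 ≡ 287 (mod 503)
287 ≡ 287 (mod 503), so the signature is genuine.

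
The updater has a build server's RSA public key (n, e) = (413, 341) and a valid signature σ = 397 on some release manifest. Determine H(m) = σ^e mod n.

297

Squares mod 413: σ^1≡397, σ^2≡256, σ^4≡282, σ^8≡228, σ^16≡359, σ^32≡25, σ^64≡212, σ^128≡340, σ^256≡373
341 = 256 + 64 + 16 + 4 + 1, so σ^341 ≡ 373·212·359·282·397 ≡ 297 (mod 413)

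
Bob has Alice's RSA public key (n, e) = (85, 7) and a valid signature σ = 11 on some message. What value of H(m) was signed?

71

σ^7 mod 85 = 71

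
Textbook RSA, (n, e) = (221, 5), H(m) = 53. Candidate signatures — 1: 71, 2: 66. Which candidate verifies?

Candidate 1: Squares mod 221: 71^1≡71, 71^2≡179, 71^4≡217; 5 = 4 + 1, so 71^5 ≡ 217·71 ≡ 158 (mod 221)
Candidate 2: Squares mod 221: 66^1≡66, 66^2≡157, 66^4≡118; 5 = 4 + 1, so 66^5 ≡ 118·66 ≡ 53 (mod 221)
  → matches H(m) = 53

2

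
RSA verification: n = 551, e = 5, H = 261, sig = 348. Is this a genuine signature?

forged

sig^2 ≡ 348^2 = 121104 ≡ 435
sig^4 ≡ 435^2 = 189225 ≡ 232
5 = 4 + 1, so sig^5 ≡ 232·348 ≡ 290 (mod 551)
290 ≠ 261, so verification fails.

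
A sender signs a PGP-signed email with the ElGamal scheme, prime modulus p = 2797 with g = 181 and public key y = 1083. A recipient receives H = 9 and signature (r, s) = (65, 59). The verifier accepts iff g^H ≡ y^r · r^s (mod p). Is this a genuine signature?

forged

Left side g^H mod p:
181^2 = 32761 ≡ 1994
181^4 ≡ 1994^2 = 3976036 ≡ 1499
181^8 ≡ 1499^2 = 2247001 ≡ 1010
9 = 8 + 1, so 181^9 ≡ 1010·181 ≡ 1005 (mod 2797)
Right side y^r · r^s mod p:
1083^2 = 1172889 ≡ 946
1083^4 ≡ 946^2 = 894916 ≡ 2673
1083^8 ≡ 2673^2 = 7144929 ≡ 1391
1083^16 ≡ 1391^2 = 1934881 ≡ 2154
1083^32 ≡ 2154^2 = 4639716 ≡ 2290
1083^64 ≡ 2290^2 = 5244100 ≡ 2522
65 = 64 + 1, so 1083^65 ≡ 2522·1083 ≡ 1454 (mod 2797)
65^2 = 4225 ≡ 1428
65^4 ≡ 1428^2 = 2039184 ≡ 171
65^8 ≡ 171^2 = 29241 ≡ 1271
65^16 ≡ 1271^2 = 1615441 ≡ 1572
65^32 ≡ 1572^2 = 2471184 ≡ 1433
59 = 32 + 16 + 8 + 2 + 1, so 65^59 ≡ 1433·1572·1271·1428·65 ≡ 568 (mod 2797)
1454·568 = 825872 ≡ 757 (mod 2797)
1005 ≠ 757, so verification fails.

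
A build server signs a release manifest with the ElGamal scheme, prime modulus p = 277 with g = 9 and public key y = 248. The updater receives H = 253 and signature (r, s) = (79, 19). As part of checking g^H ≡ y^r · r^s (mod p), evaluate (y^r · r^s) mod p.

160

Squares mod 277: 248^1≡248, 248^2≡10, 248^4≡100, 248^8≡28, 248^16≡230, 248^32≡270, 248^64≡49
79 = 64 + 8 + 4 + 2 + 1, so 248^79 ≡ 49·28·100·10·248 ≡ 3 (mod 277)
Squares mod 277: 79^1≡79, 79^2≡147, 79^4≡3, 79^8≡9, 79^16≡81
19 = 16 + 2 + 1, so 79^19 ≡ 81·147·79 ≡ 238 (mod 277)
y^r · r^s ≡ 3·238 = 714 ≡ 160 (mod 277)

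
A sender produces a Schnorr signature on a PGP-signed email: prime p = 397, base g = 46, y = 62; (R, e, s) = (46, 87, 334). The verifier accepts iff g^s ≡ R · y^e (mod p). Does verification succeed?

g^s mod p:
46^334 mod 397 = 116
R · y^e mod p:
62^87 mod 397 = 365
46·365 = 16790 ≡ 116 (mod 397)
116 ≡ 116 (mod 397); signature holds.

passes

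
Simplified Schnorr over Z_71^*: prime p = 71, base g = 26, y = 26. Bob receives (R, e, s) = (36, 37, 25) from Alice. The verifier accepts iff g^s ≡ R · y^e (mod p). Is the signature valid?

invalid

g^s mod p:
26^25 mod 71 = 51
R · y^e mod p:
26^37 mod 71 = 34
36·34 = 1224 ≡ 17 (mod 71)
51 ≠ 17; the check fails.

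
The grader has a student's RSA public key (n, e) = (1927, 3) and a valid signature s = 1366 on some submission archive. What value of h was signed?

967

s^3 mod 1927 = 967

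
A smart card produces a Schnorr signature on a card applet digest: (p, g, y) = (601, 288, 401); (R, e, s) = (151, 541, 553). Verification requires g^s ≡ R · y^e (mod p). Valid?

g^s mod p:
Squares mod 601: 288^1≡288, 288^2≡6, 288^4≡36, 288^8≡94, 288^16≡422, 288^32≡188, 288^64≡486, 288^128≡3, 288^256≡9, 288^512≡81
553 = 512 + 32 + 8 + 1, so 288^553 ≡ 81·188·94·288 ≡ 72 (mod 601)
R · y^e mod p:
Squares mod 601: 401^1≡401, 401^2≡334, 401^4≡371, 401^8≡12, 401^16≡144, 401^32≡302, 401^64≡453, 401^128≡268, 401^256≡305, 401^512≡471
541 = 512 + 16 + 8 + 4 + 1, so 401^541 ≡ 471·144·12·371·401 ≡ 144 (mod 601)
151·144 = 21744 ≡ 108 (mod 601)
72 ≠ 108; the check fails.

no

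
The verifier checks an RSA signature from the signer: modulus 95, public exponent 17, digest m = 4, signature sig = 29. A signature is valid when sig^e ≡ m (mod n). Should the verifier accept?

reject

sig^2 ≡ 29^2 = 841 ≡ 81
sig^4 ≡ 81^2 = 6561 ≡ 6
sig^8 ≡ 6^2 = 36
sig^16 ≡ 36^2 = 1296 ≡ 61
17 = 16 + 1, so sig^17 ≡ 61·29 ≡ 59 (mod 95)
sig^17 mod 95 = 59, but m = 4.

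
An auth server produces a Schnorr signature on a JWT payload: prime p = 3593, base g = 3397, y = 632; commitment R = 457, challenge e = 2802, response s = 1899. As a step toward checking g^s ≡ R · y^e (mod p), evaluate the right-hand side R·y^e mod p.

2278

632^2 = 399424 ≡ 601
632^4 ≡ 601^2 = 361201 ≡ 1901
632^8 ≡ 1901^2 = 3613801 ≡ 2836
632^16 ≡ 2836^2 = 8042896 ≡ 1762
632^32 ≡ 1762^2 = 3104644 ≡ 292
632^64 ≡ 292^2 = 85264 ≡ 2625
632^128 ≡ 2625^2 = 6890625 ≡ 2844
632^256 ≡ 2844^2 = 8088336 ≡ 493
632^512 ≡ 493^2 = 243049 ≡ 2318
632^1024 ≡ 2318^2 = 5373124 ≡ 1589
632^2048 ≡ 1589^2 = 2524921 ≡ 2635
2802 = 2048 + 512 + 128 + 64 + 32 + 16 + 2, so 632^2802 ≡ 2635·2318·2844·2625·292·1762·601 ≡ 1601 (mod 3593)
R · y^e ≡ 457·1601 = 731657 ≡ 2278 (mod 3593)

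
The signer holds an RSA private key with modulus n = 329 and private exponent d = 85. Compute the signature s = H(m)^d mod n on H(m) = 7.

21

Squares mod 329: (H(m))^1≡7, (H(m))^2≡49, (H(m))^4≡98, (H(m))^8≡63, (H(m))^16≡21, (H(m))^32≡112, (H(m))^64≡42
85 = 64 + 16 + 4 + 1, so (H(m))^85 ≡ 42·21·98·7 ≡ 21 (mod 329)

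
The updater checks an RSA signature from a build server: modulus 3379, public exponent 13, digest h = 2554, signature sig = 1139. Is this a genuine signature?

forged

sig^2 ≡ 1139^2 = 1297321 ≡ 3164
sig^4 ≡ 3164^2 = 10010896 ≡ 2298
sig^8 ≡ 2298^2 = 5280804 ≡ 2806
13 = 8 + 4 + 1, so sig^13 ≡ 2806·2298·1139 ≡ 3239 (mod 3379)
3239 ≠ 2554, so verification fails.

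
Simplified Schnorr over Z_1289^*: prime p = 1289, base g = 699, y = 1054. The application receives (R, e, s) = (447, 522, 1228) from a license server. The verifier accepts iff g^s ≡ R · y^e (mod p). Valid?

g^s mod p:
699^2 = 488601 ≡ 70
699^4 ≡ 70^2 = 4900 ≡ 1033
699^8 ≡ 1033^2 = 1067089 ≡ 1086
699^16 ≡ 1086^2 = 1179396 ≡ 1250
699^32 ≡ 1250^2 = 1562500 ≡ 232
699^64 ≡ 232^2 = 53824 ≡ 975
699^128 ≡ 975^2 = 950625 ≡ 632
699^256 ≡ 632^2 = 399424 ≡ 1123
699^512 ≡ 1123^2 = 1261129 ≡ 487
699^1024 ≡ 487^2 = 237169 ≡ 1282
1228 = 1024 + 128 + 64 + 8 + 4, so 699^1228 ≡ 1282·632·975·1086·1033 ≡ 633 (mod 1289)
R · y^e mod p:
1054^2 = 1110916 ≡ 1087
1054^4 ≡ 1087^2 = 1181569 ≡ 845
1054^8 ≡ 845^2 = 714025 ≡ 1208
1054^16 ≡ 1208^2 = 1459264 ≡ 116
1054^32 ≡ 116^2 = 13456 ≡ 566
1054^64 ≡ 566^2 = 320356 ≡ 684
1054^128 ≡ 684^2 = 467856 ≡ 1238
1054^256 ≡ 1238^2 = 1532644 ≡ 23
1054^512 ≡ 23^2 = 529
522 = 512 + 8 + 2, so 1054^522 ≡ 529·1208·1087 ≡ 1152 (mod 1289)
447·1152 = 514944 ≡ 633 (mod 1289)
633 ≡ 633 (mod 1289); signature holds.

yes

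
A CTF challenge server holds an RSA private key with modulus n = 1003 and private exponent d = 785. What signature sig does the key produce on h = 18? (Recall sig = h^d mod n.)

443

h^2 ≡ 18^2 = 324
h^4 ≡ 324^2 = 104976 ≡ 664
h^8 ≡ 664^2 = 440896 ≡ 579
h^16 ≡ 579^2 = 335241 ≡ 239
h^32 ≡ 239^2 = 57121 ≡ 953
h^64 ≡ 953^2 = 908209 ≡ 494
h^128 ≡ 494^2 = 244036 ≡ 307
h^256 ≡ 307^2 = 94249 ≡ 970
h^512 ≡ 970^2 = 940900 ≡ 86
785 = 512 + 256 + 16 + 1, so h^785 ≡ 86·970·239·18 ≡ 443 (mod 1003)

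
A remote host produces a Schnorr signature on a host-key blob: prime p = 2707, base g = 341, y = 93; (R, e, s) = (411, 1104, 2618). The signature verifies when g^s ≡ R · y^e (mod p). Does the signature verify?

g^s mod p:
Squares mod 2707: 341^1≡341, 341^2≡2587, 341^4≡865, 341^8≡1093, 341^16≡862, 341^32≡1326, 341^64≡1433, 341^128≡1583, 341^256≡1914, 341^512≡825, 341^1024≡1168, 341^2048≡2603
2618 = 2048 + 512 + 32 + 16 + 8 + 2, so 341^2618 ≡ 2603·825·1326·862·1093·2587 ≡ 2405 (mod 2707)
R · y^e mod p:
Squares mod 2707: 93^1≡93, 93^2≡528, 93^4≡2670, 93^8≡1369, 93^16≡917, 93^32≡1719, 93^64≡1624, 93^128≡758, 93^256≡680, 93^512≡2210, 93^1024≡672
1104 = 1024 + 64 + 16, so 93^1104 ≡ 672·1624·917 ≡ 2360 (mod 2707)
411·2360 = 969960 ≡ 854 (mod 2707)
2405 ≠ 854; the check fails.

does not verify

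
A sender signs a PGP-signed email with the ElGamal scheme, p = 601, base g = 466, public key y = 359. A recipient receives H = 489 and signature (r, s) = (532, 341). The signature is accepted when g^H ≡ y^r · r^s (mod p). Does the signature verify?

Left side g^H mod p:
466^489 mod 601 = 363
Right side y^r · r^s mod p:
359^532 mod 601 = 36
532^341 mod 601 = 561
36·561 = 20196 ≡ 363 (mod 601)
363 ≡ 363 (mod 601), so the signature is genuine.

verifies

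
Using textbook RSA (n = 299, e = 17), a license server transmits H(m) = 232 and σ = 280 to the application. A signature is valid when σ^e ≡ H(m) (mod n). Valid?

σ^17 mod 299 = 232
232 = H(m), so the signature checks out.

yes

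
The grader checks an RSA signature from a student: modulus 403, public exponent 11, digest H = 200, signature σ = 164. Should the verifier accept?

accept

Squares mod 403: σ^1≡164, σ^2≡298, σ^4≡144, σ^8≡183
11 = 8 + 2 + 1, so σ^11 ≡ 183·298·164 ≡ 200 (mod 403)
200 = H, so the signature checks out.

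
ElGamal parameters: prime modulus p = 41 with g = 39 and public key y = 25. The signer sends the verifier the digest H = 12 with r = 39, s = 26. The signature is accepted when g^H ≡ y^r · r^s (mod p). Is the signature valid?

valid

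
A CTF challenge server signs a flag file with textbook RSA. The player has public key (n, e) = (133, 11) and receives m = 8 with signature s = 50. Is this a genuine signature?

Squares mod 133: s^1≡50, s^2≡106, s^4≡64, s^8≡106
11 = 8 + 2 + 1, so s^11 ≡ 106·106·50 ≡ 8 (mod 133)
s^11 mod 133 = 8 matches m.

genuine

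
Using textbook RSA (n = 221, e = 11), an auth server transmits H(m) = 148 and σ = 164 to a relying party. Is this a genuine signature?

genuine

σ^2 ≡ 164^2 = 26896 ≡ 155
σ^4 ≡ 155^2 = 24025 ≡ 157
σ^8 ≡ 157^2 = 24649 ≡ 118
11 = 8 + 2 + 1, so σ^11 ≡ 118·155·164 ≡ 148 (mod 221)
148 = H(m), so the signature checks out.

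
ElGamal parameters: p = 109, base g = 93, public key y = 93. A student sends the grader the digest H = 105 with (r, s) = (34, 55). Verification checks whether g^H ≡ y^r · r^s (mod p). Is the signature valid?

valid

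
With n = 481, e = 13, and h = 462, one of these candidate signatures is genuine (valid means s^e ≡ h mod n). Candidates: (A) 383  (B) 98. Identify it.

B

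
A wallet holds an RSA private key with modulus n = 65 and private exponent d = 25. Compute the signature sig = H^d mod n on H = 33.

33

H^25 mod 65 = 33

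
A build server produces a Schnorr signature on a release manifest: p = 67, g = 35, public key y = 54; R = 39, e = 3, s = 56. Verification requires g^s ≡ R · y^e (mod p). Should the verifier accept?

accept

g^s mod p:
Squares mod 67: 35^1≡35, 35^2≡19, 35^4≡26, 35^8≡6, 35^16≡36, 35^32≡23
56 = 32 + 16 + 8, so 35^56 ≡ 23·36·6 ≡ 10 (mod 67)
R · y^e mod p:
Squares mod 67: 54^1≡54, 54^2≡35
3 = 2 + 1, so 54^3 ≡ 35·54 ≡ 14 (mod 67)
39·14 = 546 ≡ 10 (mod 67)
10 ≡ 10 (mod 67); signature holds.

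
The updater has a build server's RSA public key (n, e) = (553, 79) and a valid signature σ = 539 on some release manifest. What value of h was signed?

539

Squares mod 553: σ^1≡539, σ^2≡196, σ^4≡259, σ^8≡168, σ^16≡21, σ^32≡441, σ^64≡378
79 = 64 + 8 + 4 + 2 + 1, so σ^79 ≡ 378·168·259·196·539 ≡ 539 (mod 553)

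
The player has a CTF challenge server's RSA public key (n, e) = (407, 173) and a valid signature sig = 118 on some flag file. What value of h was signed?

160

Squares mod 407: sig^1≡118, sig^2≡86, sig^4≡70, sig^8≡16, sig^16≡256, sig^32≡9, sig^64≡81, sig^128≡49
173 = 128 + 32 + 8 + 4 + 1, so sig^173 ≡ 49·9·16·70·118 ≡ 160 (mod 407)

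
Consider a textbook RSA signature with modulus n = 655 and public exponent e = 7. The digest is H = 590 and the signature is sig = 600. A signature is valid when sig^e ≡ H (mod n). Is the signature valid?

valid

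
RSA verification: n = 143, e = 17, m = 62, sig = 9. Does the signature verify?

does not verify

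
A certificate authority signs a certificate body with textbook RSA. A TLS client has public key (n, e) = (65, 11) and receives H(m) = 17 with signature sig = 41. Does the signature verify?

does not verify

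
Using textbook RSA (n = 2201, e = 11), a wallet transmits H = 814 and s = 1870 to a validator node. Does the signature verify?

does not verify

s^11 mod 2201 = 391
391 ≠ 814, so verification fails.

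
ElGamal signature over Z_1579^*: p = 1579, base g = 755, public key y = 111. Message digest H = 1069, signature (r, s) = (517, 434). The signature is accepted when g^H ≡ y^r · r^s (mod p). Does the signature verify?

verifies

Left side g^H mod p:
755^2 = 570025 ≡ 6
755^4 ≡ 6^2 = 36
755^8 ≡ 36^2 = 1296
755^16 ≡ 1296^2 = 1679616 ≡ 1139
755^32 ≡ 1139^2 = 1297321 ≡ 962
755^64 ≡ 962^2 = 925444 ≡ 150
755^128 ≡ 150^2 = 22500 ≡ 394
755^256 ≡ 394^2 = 155236 ≡ 494
755^512 ≡ 494^2 = 244036 ≡ 870
755^1024 ≡ 870^2 = 756900 ≡ 559
1069 = 1024 + 32 + 8 + 4 + 1, so 755^1069 ≡ 559·962·1296·36·755 ≡ 223 (mod 1579)
Right side y^r · r^s mod p:
111^2 = 12321 ≡ 1268
111^4 ≡ 1268^2 = 1607824 ≡ 402
111^8 ≡ 402^2 = 161604 ≡ 546
111^16 ≡ 546^2 = 298116 ≡ 1264
111^32 ≡ 1264^2 = 1597696 ≡ 1327
111^64 ≡ 1327^2 = 1760929 ≡ 344
111^128 ≡ 344^2 = 118336 ≡ 1490
111^256 ≡ 1490^2 = 2220100 ≡ 26
111^512 ≡ 26^2 = 676
517 = 512 + 4 + 1, so 111^517 ≡ 676·402·111 ≡ 835 (mod 1579)
517^2 = 267289 ≡ 438
517^4 ≡ 438^2 = 191844 ≡ 785
517^8 ≡ 785^2 = 616225 ≡ 415
517^16 ≡ 415^2 = 172225 ≡ 114
517^32 ≡ 114^2 = 12996 ≡ 364
517^64 ≡ 364^2 = 132496 ≡ 1439
517^128 ≡ 1439^2 = 2070721 ≡ 652
517^256 ≡ 652^2 = 425104 ≡ 353
434 = 256 + 128 + 32 + 16 + 2, so 517^434 ≡ 353·652·364·114·438 ≡ 1046 (mod 1579)
835·1046 = 873410 ≡ 223 (mod 1579)
223 ≡ 223 (mod 1579), so the signature is genuine.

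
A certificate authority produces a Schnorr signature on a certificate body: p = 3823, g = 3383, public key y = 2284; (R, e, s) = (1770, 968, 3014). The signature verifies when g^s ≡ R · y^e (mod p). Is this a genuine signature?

g^s mod p:
3383^3014 mod 3823 = 2117
R · y^e mod p:
2284^968 mod 3823 = 2613
1770·2613 = 4625010 ≡ 3003 (mod 3823)
2117 ≠ 3003; the check fails.

forged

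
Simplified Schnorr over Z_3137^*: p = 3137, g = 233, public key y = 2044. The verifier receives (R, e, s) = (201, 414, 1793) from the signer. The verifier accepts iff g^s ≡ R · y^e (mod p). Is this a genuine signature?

genuine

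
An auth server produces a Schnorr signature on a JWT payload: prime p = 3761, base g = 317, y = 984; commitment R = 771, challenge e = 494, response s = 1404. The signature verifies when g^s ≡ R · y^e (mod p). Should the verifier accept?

g^s mod p:
317^2 = 100489 ≡ 2703
317^4 ≡ 2703^2 = 7306209 ≡ 2347
317^8 ≡ 2347^2 = 5508409 ≡ 2305
317^16 ≡ 2305^2 = 5313025 ≡ 2493
317^32 ≡ 2493^2 = 6215049 ≡ 1877
317^64 ≡ 1877^2 = 3523129 ≡ 2833
317^128 ≡ 2833^2 = 8025889 ≡ 3676
317^256 ≡ 3676^2 = 13512976 ≡ 3464
317^512 ≡ 3464^2 = 11999296 ≡ 1706
317^1024 ≡ 1706^2 = 2910436 ≡ 3183
1404 = 1024 + 256 + 64 + 32 + 16 + 8 + 4, so 317^1404 ≡ 3183·3464·2833·1877·2493·2305·2347 ≡ 2558 (mod 3761)
R · y^e mod p:
984^2 = 968256 ≡ 1679
984^4 ≡ 1679^2 = 2819041 ≡ 2052
984^8 ≡ 2052^2 = 4210704 ≡ 2145
984^16 ≡ 2145^2 = 4601025 ≡ 1322
984^32 ≡ 1322^2 = 1747684 ≡ 2580
984^64 ≡ 2580^2 = 6656400 ≡ 3191
984^128 ≡ 3191^2 = 10182481 ≡ 1454
984^256 ≡ 1454^2 = 2114116 ≡ 434
494 = 256 + 128 + 64 + 32 + 8 + 4 + 2, so 984^494 ≡ 434·1454·3191·2580·2145·2052·1679 ≡ 3657 (mod 3761)
771·3657 = 2819547 ≡ 2558 (mod 3761)
2558 ≡ 2558 (mod 3761); signature holds.

accept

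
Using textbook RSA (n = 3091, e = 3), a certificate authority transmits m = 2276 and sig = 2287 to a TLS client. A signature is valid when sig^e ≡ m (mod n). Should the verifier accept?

Squares mod 3091: sig^1≡2287, sig^2≡397
3 = 2 + 1, so sig^3 ≡ 397·2287 ≡ 2276 (mod 3091)
Since 2276 equals the digest 2276, verification succeeds.

accept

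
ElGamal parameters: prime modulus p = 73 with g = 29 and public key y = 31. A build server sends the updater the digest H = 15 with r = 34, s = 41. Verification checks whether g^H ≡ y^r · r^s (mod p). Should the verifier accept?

reject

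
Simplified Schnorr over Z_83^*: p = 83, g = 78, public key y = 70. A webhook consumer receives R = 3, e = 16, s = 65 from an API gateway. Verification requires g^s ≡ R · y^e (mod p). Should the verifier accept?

accept

g^s mod p:
78^65 mod 83 = 12
R · y^e mod p:
70^16 mod 83 = 4
3·4 = 12 ≡ 12 (mod 83)
12 ≡ 12 (mod 83); signature holds.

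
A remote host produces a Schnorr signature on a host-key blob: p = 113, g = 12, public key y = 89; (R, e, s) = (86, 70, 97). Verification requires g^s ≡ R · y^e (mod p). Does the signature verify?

verifies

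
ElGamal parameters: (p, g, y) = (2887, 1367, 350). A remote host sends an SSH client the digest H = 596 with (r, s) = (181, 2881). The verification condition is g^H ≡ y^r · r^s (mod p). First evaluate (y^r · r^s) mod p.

350^2 = 122500 ≡ 1246
350^4 ≡ 1246^2 = 1552516 ≡ 2197
350^8 ≡ 2197^2 = 4826809 ≡ 2632
350^16 ≡ 2632^2 = 6927424 ≡ 1511
350^32 ≡ 1511^2 = 2283121 ≡ 2391
350^64 ≡ 2391^2 = 5716881 ≡ 621
350^128 ≡ 621^2 = 385641 ≡ 1670
181 = 128 + 32 + 16 + 4 + 1, so 350^181 ≡ 1670·2391·1511·2197·350 ≡ 1044 (mod 2887)
181^2 = 32761 ≡ 1004
181^4 ≡ 1004^2 = 1008016 ≡ 453
181^8 ≡ 453^2 = 205209 ≡ 232
181^16 ≡ 232^2 = 53824 ≡ 1858
181^32 ≡ 1858^2 = 3452164 ≡ 2199
181^64 ≡ 2199^2 = 4835601 ≡ 2763
181^128 ≡ 2763^2 = 7634169 ≡ 941
181^256 ≡ 941^2 = 885481 ≡ 2059
181^512 ≡ 2059^2 = 4239481 ≡ 1365
181^1024 ≡ 1365^2 = 1863225 ≡ 1110
181^2048 ≡ 1110^2 = 1232100 ≡ 2238
2881 = 2048 + 512 + 256 + 64 + 1, so 181^2881 ≡ 2238·1365·2059·2763·181 ≡ 2625 (mod 2887)
y^r · r^s ≡ 1044·2625 = 2740500 ≡ 737 (mod 2887)

737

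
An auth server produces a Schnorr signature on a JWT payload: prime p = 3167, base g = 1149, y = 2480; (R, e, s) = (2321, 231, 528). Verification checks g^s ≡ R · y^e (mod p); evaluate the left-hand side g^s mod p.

Squares mod 3167: 1149^1≡1149, 1149^2≡2729, 1149^4≡1824, 1149^8≡1626, 1149^16≡2598, 1149^32≡727, 1149^64≡2807, 1149^128≡2920, 1149^256≡836, 1149^512≡2156
528 = 512 + 16, so 1149^528 ≡ 2156·2598 ≡ 2032 (mod 3167)

2032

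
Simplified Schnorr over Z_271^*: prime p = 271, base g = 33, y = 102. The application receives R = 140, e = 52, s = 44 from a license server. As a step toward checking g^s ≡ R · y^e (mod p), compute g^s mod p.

32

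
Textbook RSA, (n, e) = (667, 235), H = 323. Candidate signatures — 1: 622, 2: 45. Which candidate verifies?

Candidate 1: Squares mod 667: 622^1≡622, 622^2≡24, 622^4≡576, 622^8≡277, 622^16≡24, 622^32≡576, 622^64≡277, 622^128≡24; 235 = 128 + 64 + 32 + 8 + 2 + 1, so 622^235 ≡ 24·277·576·277·24·622 ≡ 323 (mod 667)
  → matches H = 323
Candidate 2: Squares mod 667: 45^1≡45, 45^2≡24, 45^4≡576, 45^8≡277, 45^16≡24, 45^32≡576, 45^64≡277, 45^128≡24; 235 = 128 + 64 + 32 + 8 + 2 + 1, so 45^235 ≡ 24·277·576·277·24·45 ≡ 344 (mod 667)

1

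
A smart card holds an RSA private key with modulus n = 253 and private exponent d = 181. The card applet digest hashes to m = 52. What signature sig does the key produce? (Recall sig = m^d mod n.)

140

m^2 ≡ 52^2 = 2704 ≡ 174
m^4 ≡ 174^2 = 30276 ≡ 169
m^8 ≡ 169^2 = 28561 ≡ 225
m^16 ≡ 225^2 = 50625 ≡ 25
m^32 ≡ 25^2 = 625 ≡ 119
m^64 ≡ 119^2 = 14161 ≡ 246
m^128 ≡ 246^2 = 60516 ≡ 49
181 = 128 + 32 + 16 + 4 + 1, so m^181 ≡ 49·119·25·169·52 ≡ 140 (mod 253)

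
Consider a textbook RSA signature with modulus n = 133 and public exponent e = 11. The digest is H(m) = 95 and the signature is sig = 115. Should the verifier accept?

Squares mod 133: sig^1≡115, sig^2≡58, sig^4≡39, sig^8≡58
11 = 8 + 2 + 1, so sig^11 ≡ 58·58·115 ≡ 96 (mod 133)
sig^11 mod 133 = 96, but H(m) = 95.

reject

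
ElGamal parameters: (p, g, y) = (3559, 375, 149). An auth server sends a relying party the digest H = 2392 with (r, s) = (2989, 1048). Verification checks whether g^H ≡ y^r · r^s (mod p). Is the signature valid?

Left side g^H mod p:
Squares mod 3559: 375^1≡375, 375^2≡1824, 375^4≡2870, 375^8≡1374, 375^16≡1606, 375^32≡2520, 375^64≡1144, 375^128≡2583, 375^256≡2323, 375^512≡885, 375^1024≡245, 375^2048≡3081
2392 = 2048 + 256 + 64 + 16 + 8, so 375^2392 ≡ 3081·2323·1144·1606·1374 ≡ 32 (mod 3559)
Right side y^r · r^s mod p:
Squares mod 3559: 149^1≡149, 149^2≡847, 149^4≡2050, 149^8≡2880, 149^16≡1930, 149^32≡2186, 149^64≡2418, 149^128≡2846, 149^256≡2991, 149^512≡2314, 149^1024≡1860, 149^2048≡252
2989 = 2048 + 512 + 256 + 128 + 32 + 8 + 4 + 1, so 149^2989 ≡ 252·2314·2991·2846·2186·2880·2050·149 ≡ 1324 (mod 3559)
Squares mod 3559: 2989^1≡2989, 2989^2≡1031, 2989^4≡2379, 2989^8≡831, 2989^16≡115, 2989^32≡2548, 2989^64≡688, 2989^128≡3556, 2989^256≡9, 2989^512≡81, 2989^1024≡3002
1048 = 1024 + 16 + 8, so 2989^1048 ≡ 3002·115·831 ≡ 2258 (mod 3559)
1324·2258 = 2989592 ≡ 32 (mod 3559)
32 ≡ 32 (mod 3559), so the signature is genuine.

valid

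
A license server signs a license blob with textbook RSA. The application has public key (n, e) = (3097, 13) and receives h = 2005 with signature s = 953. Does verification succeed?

fails

Squares mod 3097: s^1≡953, s^2≡788, s^4≡1544, s^8≡2343
13 = 8 + 4 + 1, so s^13 ≡ 2343·1544·953 ≡ 261 (mod 3097)
261 ≠ 2005, so verification fails.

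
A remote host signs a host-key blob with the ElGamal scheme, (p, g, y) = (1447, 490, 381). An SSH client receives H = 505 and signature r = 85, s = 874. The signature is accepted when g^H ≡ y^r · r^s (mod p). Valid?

Left side g^H mod p:
490^2 = 240100 ≡ 1345
490^4 ≡ 1345^2 = 1809025 ≡ 275
490^8 ≡ 275^2 = 75625 ≡ 381
490^16 ≡ 381^2 = 145161 ≡ 461
490^32 ≡ 461^2 = 212521 ≡ 1259
490^64 ≡ 1259^2 = 1585081 ≡ 616
490^128 ≡ 616^2 = 379456 ≡ 342
490^256 ≡ 342^2 = 116964 ≡ 1204
505 = 256 + 128 + 64 + 32 + 16 + 8 + 1, so 490^505 ≡ 1204·342·616·1259·461·381·490 ≡ 1211 (mod 1447)
Right side y^r · r^s mod p:
381^2 = 145161 ≡ 461
381^4 ≡ 461^2 = 212521 ≡ 1259
381^8 ≡ 1259^2 = 1585081 ≡ 616
381^16 ≡ 616^2 = 379456 ≡ 342
381^32 ≡ 342^2 = 116964 ≡ 1204
381^64 ≡ 1204^2 = 1449616 ≡ 1169
85 = 64 + 16 + 4 + 1, so 381^85 ≡ 1169·342·1259·381 ≡ 808 (mod 1447)
85^2 = 7225 ≡ 1437
85^4 ≡ 1437^2 = 2064969 ≡ 100
85^8 ≡ 100^2 = 10000 ≡ 1318
85^16 ≡ 1318^2 = 1737124 ≡ 724
85^32 ≡ 724^2 = 524176 ≡ 362
85^64 ≡ 362^2 = 131044 ≡ 814
85^128 ≡ 814^2 = 662596 ≡ 1317
85^256 ≡ 1317^2 = 1734489 ≡ 983
85^512 ≡ 983^2 = 966289 ≡ 1140
874 = 512 + 256 + 64 + 32 + 8 + 2, so 85^874 ≡ 1140·983·814·362·1318·1437 ≡ 1093 (mod 1447)
808·1093 = 883144 ≡ 474 (mod 1447)
1211 ≠ 474, so verification fails.

no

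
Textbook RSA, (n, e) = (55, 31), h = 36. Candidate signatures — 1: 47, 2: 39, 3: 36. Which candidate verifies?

3

Candidate 1: Squares mod 55: 47^1≡47, 47^2≡9, 47^4≡26, 47^8≡16, 47^16≡36; 31 = 16 + 8 + 4 + 2 + 1, so 47^31 ≡ 36·16·26·9·47 ≡ 3 (mod 55)
Candidate 2: Squares mod 55: 39^1≡39, 39^2≡36, 39^4≡31, 39^8≡26, 39^16≡16; 31 = 16 + 8 + 4 + 2 + 1, so 39^31 ≡ 16·26·31·36·39 ≡ 39 (mod 55)
Candidate 3: Squares mod 55: 36^1≡36, 36^2≡31, 36^4≡26, 36^8≡16, 36^16≡36; 31 = 16 + 8 + 4 + 2 + 1, so 36^31 ≡ 36·16·26·31·36 ≡ 36 (mod 55)
  → matches h = 36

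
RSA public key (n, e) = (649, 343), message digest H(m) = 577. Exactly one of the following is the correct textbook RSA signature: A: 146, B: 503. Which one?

A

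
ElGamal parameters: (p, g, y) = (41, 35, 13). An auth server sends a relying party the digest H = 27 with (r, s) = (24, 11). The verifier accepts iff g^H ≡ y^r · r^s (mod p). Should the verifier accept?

accept

Left side g^H mod p:
35^2 = 1225 ≡ 36
35^4 ≡ 36^2 = 1296 ≡ 25
35^8 ≡ 25^2 = 625 ≡ 10
35^16 ≡ 10^2 = 100 ≡ 18
27 = 16 + 8 + 2 + 1, so 35^27 ≡ 18·10·36·35 ≡ 29 (mod 41)
Right side y^r · r^s mod p:
13^2 = 169 ≡ 5
13^4 ≡ 5^2 = 25
13^8 ≡ 25^2 = 625 ≡ 10
13^16 ≡ 10^2 = 100 ≡ 18
24 = 16 + 8, so 13^24 ≡ 18·10 ≡ 16 (mod 41)
24^2 = 576 ≡ 2
24^4 ≡ 2^2 = 4
24^8 ≡ 4^2 = 16
11 = 8 + 2 + 1, so 24^11 ≡ 16·2·24 ≡ 30 (mod 41)
16·30 = 480 ≡ 29 (mod 41)
29 ≡ 29 (mod 41), so the signature is genuine.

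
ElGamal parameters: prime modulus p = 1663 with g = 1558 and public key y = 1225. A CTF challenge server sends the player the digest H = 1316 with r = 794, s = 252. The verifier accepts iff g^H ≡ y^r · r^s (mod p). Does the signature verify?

Left side g^H mod p:
1558^1316 mod 1663 = 1306
Right side y^r · r^s mod p:
1225^794 mod 1663 = 690
794^252 mod 1663 = 455
690·455 = 313950 ≡ 1306 (mod 1663)
1306 ≡ 1306 (mod 1663), so the signature is genuine.

verifies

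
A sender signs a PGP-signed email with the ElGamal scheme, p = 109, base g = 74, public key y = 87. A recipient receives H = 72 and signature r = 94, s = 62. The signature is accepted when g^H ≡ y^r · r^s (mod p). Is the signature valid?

valid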